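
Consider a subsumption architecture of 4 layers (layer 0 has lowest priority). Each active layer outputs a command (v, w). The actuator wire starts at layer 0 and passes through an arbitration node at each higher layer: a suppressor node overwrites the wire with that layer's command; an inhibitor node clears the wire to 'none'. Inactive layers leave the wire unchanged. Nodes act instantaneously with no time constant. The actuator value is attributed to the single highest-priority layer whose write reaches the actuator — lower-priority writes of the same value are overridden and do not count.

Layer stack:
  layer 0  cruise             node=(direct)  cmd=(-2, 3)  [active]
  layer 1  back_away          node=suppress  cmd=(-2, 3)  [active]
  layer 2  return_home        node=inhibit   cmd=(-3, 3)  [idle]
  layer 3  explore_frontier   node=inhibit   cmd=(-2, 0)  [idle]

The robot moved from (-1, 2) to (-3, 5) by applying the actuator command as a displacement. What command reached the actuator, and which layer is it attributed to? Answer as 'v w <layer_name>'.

displacement = (-3, 5) − (-1, 2) = (-2, 3)
L0 cruise: active, feeds wire = (-2, 3)
L1 back_away: active, suppressor → wire = (-2, 3)
L2 return_home: idle → wire stays (-2, 3)
L3 explore_frontier: idle → wire stays (-2, 3)
actuator = (-2, 3) — from layer 1 (back_away)

-2 3 back_away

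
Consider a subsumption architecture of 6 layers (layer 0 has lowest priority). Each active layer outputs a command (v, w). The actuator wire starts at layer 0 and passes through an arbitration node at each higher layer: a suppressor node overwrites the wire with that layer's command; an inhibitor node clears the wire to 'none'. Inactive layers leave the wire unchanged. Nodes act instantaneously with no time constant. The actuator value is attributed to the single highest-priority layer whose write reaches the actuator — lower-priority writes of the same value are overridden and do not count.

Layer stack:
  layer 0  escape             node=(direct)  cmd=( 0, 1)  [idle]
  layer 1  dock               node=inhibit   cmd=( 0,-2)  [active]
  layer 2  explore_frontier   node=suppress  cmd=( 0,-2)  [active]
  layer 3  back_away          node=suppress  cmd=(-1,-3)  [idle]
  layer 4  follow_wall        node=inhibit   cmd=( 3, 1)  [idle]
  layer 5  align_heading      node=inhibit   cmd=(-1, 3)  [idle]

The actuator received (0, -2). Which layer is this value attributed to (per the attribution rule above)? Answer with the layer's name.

layer 0 (escape) idle — none
layer 1 (dock) active — inhibits: none
layer 2 (explore_frontier) active — suppresses: (0, -2)
layer 3 (back_away) idle — unchanged: (0, -2)
layer 4 (follow_wall) idle — unchanged: (0, -2)
layer 5 (align_heading) idle — unchanged: (0, -2)
→ actuator (0, -2)
last writer: layer 2 = explore_frontier

explore_frontier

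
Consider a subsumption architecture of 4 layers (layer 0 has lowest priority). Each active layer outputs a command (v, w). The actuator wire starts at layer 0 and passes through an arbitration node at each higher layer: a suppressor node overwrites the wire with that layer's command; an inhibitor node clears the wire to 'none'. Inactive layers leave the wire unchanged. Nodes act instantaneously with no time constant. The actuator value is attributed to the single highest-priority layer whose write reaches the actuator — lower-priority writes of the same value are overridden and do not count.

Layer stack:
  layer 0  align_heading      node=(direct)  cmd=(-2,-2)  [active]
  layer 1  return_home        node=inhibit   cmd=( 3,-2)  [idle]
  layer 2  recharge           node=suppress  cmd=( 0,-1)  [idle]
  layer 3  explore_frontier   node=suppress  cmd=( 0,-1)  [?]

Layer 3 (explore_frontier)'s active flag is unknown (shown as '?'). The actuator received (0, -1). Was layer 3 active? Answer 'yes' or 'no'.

If layer 3 is active=yes:
  actuator would be (0, -1)
If layer 3 is active=no:
  actuator would be (-2, -2)
Observed (0, -1), so layer 3 was active.

yes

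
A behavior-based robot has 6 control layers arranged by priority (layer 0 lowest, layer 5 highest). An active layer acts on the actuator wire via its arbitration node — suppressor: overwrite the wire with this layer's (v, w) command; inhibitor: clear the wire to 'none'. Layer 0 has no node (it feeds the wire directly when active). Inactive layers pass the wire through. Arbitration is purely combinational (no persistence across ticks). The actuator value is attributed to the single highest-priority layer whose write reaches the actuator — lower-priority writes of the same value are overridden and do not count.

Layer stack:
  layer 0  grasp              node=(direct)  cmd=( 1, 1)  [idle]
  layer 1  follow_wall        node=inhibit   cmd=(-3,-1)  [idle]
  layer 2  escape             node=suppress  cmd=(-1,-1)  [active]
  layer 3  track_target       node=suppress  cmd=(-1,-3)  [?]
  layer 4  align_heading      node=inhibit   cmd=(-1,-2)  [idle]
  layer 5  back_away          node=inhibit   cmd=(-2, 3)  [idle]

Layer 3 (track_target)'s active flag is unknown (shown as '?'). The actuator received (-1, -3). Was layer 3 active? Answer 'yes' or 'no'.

yes

If layer 3 is active=yes:
  actuator would be (-1, -3)
If layer 3 is active=no:
  actuator would be (-1, -1)
Observed (-1, -3), so layer 3 was active.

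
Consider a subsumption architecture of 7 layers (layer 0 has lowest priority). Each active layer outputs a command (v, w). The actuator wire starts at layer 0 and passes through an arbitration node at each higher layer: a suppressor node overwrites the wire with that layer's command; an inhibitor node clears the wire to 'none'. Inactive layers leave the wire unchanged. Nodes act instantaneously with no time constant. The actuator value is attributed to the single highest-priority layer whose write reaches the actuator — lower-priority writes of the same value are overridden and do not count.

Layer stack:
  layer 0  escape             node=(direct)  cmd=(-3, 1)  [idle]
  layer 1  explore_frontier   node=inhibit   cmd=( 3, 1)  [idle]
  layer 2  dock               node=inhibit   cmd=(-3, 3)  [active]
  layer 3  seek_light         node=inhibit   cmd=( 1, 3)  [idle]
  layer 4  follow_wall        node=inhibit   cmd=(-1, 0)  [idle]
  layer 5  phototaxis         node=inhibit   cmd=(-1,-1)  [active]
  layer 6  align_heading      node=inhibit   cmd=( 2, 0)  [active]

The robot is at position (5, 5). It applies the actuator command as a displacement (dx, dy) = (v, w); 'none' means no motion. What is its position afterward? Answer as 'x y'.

5 5

L0 escape: idle → wire = none
L1 explore_frontier: idle → wire stays none
L2 dock: active, inhibitor → wire = none
L3 seek_light: idle → wire stays none
L4 follow_wall: idle → wire stays none
L5 phototaxis: active, inhibitor → wire = none
L6 align_heading: active, inhibitor → wire = none
actuator = none
position: (5, 5) + none = (5, 5)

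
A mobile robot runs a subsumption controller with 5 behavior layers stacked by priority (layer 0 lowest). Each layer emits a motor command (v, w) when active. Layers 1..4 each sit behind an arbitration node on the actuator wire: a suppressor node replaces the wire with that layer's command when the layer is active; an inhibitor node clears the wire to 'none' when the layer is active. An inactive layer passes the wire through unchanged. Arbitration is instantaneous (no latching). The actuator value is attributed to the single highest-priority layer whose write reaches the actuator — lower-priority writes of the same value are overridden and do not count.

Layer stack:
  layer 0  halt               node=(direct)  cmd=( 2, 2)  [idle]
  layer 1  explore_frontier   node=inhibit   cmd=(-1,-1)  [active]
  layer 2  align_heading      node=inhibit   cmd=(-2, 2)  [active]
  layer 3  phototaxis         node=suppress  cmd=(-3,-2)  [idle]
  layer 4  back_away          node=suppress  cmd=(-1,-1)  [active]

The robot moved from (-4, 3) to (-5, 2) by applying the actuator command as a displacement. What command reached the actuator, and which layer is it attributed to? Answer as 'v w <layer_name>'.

-1 -1 back_away

displacement = (-5, 2) − (-4, 3) = (-1, -1)
layer 0 (halt) idle — none
layer 1 (explore_frontier) active — inhibits: none
layer 2 (align_heading) active — inhibits: none
layer 3 (phototaxis) idle — unchanged: none
layer 4 (back_away) active — suppresses: (-1, -1)
→ actuator (-1, -1) — from layer 4 (back_away)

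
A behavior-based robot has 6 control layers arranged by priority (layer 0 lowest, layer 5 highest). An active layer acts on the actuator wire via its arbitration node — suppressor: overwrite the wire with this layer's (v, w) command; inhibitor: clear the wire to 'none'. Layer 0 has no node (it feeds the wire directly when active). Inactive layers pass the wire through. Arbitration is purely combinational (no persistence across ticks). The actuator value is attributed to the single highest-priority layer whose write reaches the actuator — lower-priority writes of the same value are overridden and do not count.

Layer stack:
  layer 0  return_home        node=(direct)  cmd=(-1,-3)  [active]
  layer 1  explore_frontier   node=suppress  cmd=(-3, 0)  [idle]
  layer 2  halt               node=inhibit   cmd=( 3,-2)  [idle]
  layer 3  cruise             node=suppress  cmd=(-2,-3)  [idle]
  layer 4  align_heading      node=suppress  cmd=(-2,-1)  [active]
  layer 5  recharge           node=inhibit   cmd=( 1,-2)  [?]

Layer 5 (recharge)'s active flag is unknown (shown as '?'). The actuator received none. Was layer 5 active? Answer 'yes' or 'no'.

yes

If layer 5 is active=yes:
  actuator would be none
If layer 5 is active=no:
  actuator would be (-2, -1)
Observed none, so layer 5 was active.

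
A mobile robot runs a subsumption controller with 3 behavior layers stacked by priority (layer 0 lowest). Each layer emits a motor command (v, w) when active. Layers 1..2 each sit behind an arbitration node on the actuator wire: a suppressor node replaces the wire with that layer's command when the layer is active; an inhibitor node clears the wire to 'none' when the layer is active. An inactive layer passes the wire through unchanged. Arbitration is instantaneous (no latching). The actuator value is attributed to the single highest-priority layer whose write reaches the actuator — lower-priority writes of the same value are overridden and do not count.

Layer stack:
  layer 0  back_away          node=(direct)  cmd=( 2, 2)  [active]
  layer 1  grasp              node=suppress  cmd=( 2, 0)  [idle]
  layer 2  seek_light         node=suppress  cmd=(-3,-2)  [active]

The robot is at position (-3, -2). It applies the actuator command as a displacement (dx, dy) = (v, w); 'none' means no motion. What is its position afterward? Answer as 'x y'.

L0 back_away: active, feeds wire = (2, 2)
L1 grasp: idle → wire stays (2, 2)
L2 seek_light: active, suppressor → wire = (-3, -2)
actuator = (-3, -2)
position: (-3, -2) + (-3, -2) = (-6, -4)

-6 -4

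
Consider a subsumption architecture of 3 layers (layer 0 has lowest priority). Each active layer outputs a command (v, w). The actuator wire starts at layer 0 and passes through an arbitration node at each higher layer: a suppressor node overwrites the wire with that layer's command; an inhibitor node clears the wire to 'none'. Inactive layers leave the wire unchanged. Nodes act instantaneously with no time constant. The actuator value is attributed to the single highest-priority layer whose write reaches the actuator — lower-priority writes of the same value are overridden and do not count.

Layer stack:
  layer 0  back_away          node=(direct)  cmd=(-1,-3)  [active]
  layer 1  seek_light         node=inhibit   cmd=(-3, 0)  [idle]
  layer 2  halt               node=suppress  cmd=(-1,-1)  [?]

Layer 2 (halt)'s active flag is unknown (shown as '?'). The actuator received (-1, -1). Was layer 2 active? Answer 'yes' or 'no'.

yes

If layer 2 is active=yes:
  actuator would be (-1, -1)
If layer 2 is active=no:
  actuator would be (-1, -3)
Observed (-1, -1), so layer 2 was active.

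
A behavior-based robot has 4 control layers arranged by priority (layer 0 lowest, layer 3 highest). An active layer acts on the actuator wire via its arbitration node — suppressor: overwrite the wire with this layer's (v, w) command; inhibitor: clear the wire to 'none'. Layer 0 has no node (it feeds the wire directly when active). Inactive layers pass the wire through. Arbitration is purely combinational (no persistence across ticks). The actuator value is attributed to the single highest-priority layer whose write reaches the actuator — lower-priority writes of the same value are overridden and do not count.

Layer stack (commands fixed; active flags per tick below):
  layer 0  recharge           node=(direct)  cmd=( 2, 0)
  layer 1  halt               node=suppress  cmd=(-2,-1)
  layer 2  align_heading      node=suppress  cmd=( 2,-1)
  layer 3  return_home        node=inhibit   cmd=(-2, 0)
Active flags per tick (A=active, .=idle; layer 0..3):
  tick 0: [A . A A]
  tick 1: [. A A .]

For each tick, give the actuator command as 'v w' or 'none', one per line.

none
2 -1

tick 0:
  layer 0 (recharge) active — direct: (2, 0)
  layer 1 (halt) idle — unchanged: (2, 0)
  layer 2 (align_heading) active — suppresses: (2, -1)
  layer 3 (return_home) active — inhibits: none
  → actuator none
tick 1:
  layer 0 (recharge) idle — none
  layer 1 (halt) active — suppresses: (-2, -1)
  layer 2 (align_heading) active — suppresses: (2, -1)
  layer 3 (return_home) idle — unchanged: (2, -1)
  → actuator (2, -1)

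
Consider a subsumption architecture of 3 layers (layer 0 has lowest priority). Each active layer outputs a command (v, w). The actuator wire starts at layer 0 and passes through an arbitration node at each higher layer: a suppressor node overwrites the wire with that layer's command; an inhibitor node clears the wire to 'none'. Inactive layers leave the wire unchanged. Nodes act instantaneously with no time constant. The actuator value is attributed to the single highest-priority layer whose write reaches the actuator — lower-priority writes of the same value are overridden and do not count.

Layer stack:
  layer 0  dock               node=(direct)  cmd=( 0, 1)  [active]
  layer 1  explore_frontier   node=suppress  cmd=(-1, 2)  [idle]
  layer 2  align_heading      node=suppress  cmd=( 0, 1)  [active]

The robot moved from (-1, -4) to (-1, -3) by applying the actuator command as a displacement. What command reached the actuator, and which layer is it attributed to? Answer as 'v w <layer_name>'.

0 1 align_heading

displacement = (-1, -3) − (-1, -4) = (0, 1)
layer 0 (dock) active — direct: (0, 1)
layer 1 (explore_frontier) idle — unchanged: (0, 1)
layer 2 (align_heading) active — suppresses: (0, 1)
→ actuator (0, 1) — from layer 2 (align_heading)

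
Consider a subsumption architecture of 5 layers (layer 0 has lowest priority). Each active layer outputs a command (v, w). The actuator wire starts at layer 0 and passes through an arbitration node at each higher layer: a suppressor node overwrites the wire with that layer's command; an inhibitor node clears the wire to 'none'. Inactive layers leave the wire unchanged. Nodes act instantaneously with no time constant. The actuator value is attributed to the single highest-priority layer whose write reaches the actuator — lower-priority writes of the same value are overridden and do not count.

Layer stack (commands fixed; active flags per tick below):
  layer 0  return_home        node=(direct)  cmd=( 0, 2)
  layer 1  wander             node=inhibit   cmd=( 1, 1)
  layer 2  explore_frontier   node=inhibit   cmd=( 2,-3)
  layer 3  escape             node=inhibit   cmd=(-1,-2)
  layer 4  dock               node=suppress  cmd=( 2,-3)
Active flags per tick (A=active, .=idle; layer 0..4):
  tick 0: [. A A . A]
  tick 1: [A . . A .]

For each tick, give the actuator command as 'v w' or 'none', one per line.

2 -3
none

tick 0:
  L0 return_home: idle → wire = none
  L1 wander: active, inhibitor → wire = none
  L2 explore_frontier: active, inhibitor → wire = none
  L3 escape: idle → wire stays none
  L4 dock: active, suppressor → wire = (2, -3)
  actuator = (2, -3)
tick 1:
  L0 return_home: active, feeds wire = (0, 2)
  L1 wander: idle → wire stays (0, 2)
  L2 explore_frontier: idle → wire stays (0, 2)
  L3 escape: active, inhibitor → wire = none
  L4 dock: idle → wire stays none
  actuator = none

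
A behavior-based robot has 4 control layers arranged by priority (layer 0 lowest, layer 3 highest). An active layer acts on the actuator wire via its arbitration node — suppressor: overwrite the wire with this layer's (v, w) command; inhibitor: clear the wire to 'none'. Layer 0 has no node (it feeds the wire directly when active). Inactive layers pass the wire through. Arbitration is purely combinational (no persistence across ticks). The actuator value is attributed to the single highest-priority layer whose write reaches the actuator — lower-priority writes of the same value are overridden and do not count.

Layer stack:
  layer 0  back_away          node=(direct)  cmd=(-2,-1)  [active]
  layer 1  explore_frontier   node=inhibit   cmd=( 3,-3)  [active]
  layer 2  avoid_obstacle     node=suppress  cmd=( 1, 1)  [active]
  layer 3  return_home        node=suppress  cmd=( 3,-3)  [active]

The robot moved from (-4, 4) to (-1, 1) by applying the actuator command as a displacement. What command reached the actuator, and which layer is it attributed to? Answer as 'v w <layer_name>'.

displacement = (-1, 1) − (-4, 4) = (3, -3)
layer 0 (back_away) active — direct: (-2, -1)
layer 1 (explore_frontier) active — inhibits: none
layer 2 (avoid_obstacle) active — suppresses: (1, 1)
layer 3 (return_home) active — suppresses: (3, -3)
→ actuator (3, -3) — from layer 3 (return_home)

3 -3 return_home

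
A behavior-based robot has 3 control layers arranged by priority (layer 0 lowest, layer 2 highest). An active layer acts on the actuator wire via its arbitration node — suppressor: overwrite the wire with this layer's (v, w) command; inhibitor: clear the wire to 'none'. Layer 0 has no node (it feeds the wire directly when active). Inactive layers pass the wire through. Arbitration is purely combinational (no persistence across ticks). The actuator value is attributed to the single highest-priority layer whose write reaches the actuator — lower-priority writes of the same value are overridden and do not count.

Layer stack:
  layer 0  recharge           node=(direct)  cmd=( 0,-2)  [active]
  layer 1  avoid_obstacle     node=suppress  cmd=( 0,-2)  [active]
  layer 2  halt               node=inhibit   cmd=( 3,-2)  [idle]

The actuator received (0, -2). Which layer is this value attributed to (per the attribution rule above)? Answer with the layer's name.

avoid_obstacle

[0] recharge on; wire := (0, -2)
[1] avoid_obstacle on (suppress); wire := (0, -2)
[2] halt off; pass (0, -2)
output (0, -2)
last writer: layer 1 = avoid_obstacle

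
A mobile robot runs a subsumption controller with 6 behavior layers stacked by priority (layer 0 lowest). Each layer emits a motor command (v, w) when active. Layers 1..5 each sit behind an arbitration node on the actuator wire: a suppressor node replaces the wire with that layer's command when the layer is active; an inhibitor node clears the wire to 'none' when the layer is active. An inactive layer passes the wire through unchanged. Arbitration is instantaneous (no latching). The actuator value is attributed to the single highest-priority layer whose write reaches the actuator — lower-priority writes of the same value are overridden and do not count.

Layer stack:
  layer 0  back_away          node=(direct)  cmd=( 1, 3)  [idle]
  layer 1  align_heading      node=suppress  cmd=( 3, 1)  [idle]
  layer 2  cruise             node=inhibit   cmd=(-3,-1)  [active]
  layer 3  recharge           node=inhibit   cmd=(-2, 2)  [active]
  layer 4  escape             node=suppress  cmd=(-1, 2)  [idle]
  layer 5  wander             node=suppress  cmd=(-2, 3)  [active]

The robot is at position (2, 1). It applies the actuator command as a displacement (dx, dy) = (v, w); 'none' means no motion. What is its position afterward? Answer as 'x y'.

L0 back_away: idle → wire = none
L1 align_heading: idle → wire stays none
L2 cruise: active, inhibitor → wire = none
L3 recharge: active, inhibitor → wire = none
L4 escape: idle → wire stays none
L5 wander: active, suppressor → wire = (-2, 3)
actuator = (-2, 3)
position: (2, 1) + (-2, 3) = (0, 4)

0 4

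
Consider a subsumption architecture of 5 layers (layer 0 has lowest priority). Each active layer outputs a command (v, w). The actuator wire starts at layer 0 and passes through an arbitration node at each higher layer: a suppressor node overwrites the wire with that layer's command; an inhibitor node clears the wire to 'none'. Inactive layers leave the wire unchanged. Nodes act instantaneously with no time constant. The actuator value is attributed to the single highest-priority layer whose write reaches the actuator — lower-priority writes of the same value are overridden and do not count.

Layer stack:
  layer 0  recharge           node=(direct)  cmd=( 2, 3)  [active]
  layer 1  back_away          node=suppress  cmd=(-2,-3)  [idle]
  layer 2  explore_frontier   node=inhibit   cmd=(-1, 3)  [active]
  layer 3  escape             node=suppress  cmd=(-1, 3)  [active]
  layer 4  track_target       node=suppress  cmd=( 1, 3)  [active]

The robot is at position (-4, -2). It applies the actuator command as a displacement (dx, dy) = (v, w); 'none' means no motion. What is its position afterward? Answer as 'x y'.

L0 recharge: active, feeds wire = (2, 3)
L1 back_away: idle → wire stays (2, 3)
L2 explore_frontier: active, inhibitor → wire = none
L3 escape: active, suppressor → wire = (-1, 3)
L4 track_target: active, suppressor → wire = (1, 3)
actuator = (1, 3)
position: (-4, -2) + (1, 3) = (-3, 1)

-3 1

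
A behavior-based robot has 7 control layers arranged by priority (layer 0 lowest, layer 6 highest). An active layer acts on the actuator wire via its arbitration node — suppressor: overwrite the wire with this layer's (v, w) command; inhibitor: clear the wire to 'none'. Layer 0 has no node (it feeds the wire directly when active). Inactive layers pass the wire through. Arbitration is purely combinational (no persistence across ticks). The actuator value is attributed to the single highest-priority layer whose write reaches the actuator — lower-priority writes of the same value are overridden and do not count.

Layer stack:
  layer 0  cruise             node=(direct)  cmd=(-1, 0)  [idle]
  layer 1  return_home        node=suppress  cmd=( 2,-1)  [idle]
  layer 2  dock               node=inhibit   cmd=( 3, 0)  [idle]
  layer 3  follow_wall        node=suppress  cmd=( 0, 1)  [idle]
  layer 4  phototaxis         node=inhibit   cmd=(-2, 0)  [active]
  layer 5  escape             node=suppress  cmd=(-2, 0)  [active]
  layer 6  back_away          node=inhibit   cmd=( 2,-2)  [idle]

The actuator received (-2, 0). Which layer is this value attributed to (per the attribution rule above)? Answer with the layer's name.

L0 cruise: idle → wire = none
L1 return_home: idle → wire stays none
L2 dock: idle → wire stays none
L3 follow_wall: idle → wire stays none
L4 phototaxis: active, inhibitor → wire = none
L5 escape: active, suppressor → wire = (-2, 0)
L6 back_away: idle → wire stays (-2, 0)
actuator = (-2, 0)
last writer: layer 5 = escape

escape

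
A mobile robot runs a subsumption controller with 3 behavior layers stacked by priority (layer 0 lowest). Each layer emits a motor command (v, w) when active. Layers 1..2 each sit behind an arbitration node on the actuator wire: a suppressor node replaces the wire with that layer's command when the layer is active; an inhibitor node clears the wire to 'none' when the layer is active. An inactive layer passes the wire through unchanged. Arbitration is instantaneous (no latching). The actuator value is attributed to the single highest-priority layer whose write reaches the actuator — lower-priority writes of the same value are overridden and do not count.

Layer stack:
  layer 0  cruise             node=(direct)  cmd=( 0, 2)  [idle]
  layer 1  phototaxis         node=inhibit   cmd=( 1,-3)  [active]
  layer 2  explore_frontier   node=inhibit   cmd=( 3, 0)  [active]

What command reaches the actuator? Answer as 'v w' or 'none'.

layer 0 (cruise) idle — none
layer 1 (phototaxis) active — inhibits: none
layer 2 (explore_frontier) active — inhibits: none
→ actuator none

none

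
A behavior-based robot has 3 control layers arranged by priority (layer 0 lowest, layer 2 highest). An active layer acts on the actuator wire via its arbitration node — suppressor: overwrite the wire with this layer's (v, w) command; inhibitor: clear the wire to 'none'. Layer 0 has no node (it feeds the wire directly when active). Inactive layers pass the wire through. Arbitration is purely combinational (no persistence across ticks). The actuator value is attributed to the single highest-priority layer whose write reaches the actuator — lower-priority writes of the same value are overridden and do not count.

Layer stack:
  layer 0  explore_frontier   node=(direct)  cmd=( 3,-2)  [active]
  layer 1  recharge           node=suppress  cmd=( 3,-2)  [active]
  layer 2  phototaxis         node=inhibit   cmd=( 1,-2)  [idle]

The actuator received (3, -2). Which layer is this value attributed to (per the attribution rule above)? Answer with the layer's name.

recharge

layer 0 (explore_frontier) active — direct: (3, -2)
layer 1 (recharge) active — suppresses: (3, -2)
layer 2 (phototaxis) idle — unchanged: (3, -2)
→ actuator (3, -2)
last writer: layer 1 = recharge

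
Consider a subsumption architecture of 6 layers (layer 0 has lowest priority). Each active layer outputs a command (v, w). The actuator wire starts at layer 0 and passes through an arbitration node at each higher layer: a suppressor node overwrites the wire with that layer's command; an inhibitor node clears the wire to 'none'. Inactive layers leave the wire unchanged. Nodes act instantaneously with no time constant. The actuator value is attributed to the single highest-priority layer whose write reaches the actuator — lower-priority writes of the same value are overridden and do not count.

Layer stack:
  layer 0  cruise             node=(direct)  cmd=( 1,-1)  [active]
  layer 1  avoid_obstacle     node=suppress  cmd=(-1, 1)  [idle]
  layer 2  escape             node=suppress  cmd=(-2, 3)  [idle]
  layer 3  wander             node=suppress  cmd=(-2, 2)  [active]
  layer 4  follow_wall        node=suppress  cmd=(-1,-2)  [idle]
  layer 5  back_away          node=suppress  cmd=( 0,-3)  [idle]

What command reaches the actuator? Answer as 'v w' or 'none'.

-2 2

L0 cruise: active, feeds wire = (1, -1)
L1 avoid_obstacle: idle → wire stays (1, -1)
L2 escape: idle → wire stays (1, -1)
L3 wander: active, suppressor → wire = (-2, 2)
L4 follow_wall: idle → wire stays (-2, 2)
L5 back_away: idle → wire stays (-2, 2)
actuator = (-2, 2)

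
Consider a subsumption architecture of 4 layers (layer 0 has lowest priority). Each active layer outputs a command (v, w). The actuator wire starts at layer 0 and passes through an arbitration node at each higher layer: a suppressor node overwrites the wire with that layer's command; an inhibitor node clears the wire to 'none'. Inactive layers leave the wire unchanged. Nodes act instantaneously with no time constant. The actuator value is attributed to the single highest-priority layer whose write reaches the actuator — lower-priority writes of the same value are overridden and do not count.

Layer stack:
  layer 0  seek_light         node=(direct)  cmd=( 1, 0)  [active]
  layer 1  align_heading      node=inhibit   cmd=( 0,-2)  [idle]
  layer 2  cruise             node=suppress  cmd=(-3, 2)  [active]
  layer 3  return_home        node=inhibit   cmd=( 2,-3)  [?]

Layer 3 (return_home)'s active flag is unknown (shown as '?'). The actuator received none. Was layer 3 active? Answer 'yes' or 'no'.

yes

If layer 3 is active=yes:
  actuator would be none
If layer 3 is active=no:
  actuator would be (-3, 2)
Observed none, so layer 3 was active.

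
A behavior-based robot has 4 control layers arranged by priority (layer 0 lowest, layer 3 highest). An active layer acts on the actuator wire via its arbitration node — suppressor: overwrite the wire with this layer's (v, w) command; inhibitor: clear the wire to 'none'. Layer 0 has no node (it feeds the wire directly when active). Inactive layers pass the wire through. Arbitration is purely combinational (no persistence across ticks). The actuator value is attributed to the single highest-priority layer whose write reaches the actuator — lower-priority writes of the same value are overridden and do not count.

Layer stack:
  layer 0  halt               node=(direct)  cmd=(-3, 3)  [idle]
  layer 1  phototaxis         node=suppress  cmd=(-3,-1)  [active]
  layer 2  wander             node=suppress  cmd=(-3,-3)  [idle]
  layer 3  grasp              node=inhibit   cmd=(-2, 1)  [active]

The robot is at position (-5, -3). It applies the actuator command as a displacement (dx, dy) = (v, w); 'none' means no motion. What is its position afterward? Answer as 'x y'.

layer 0 (halt) idle — none
layer 1 (phototaxis) active — suppresses: (-3, -1)
layer 2 (wander) idle — unchanged: (-3, -1)
layer 3 (grasp) active — inhibits: none
→ actuator none
position: (-5, -3) + none = (-5, -3)

-5 -3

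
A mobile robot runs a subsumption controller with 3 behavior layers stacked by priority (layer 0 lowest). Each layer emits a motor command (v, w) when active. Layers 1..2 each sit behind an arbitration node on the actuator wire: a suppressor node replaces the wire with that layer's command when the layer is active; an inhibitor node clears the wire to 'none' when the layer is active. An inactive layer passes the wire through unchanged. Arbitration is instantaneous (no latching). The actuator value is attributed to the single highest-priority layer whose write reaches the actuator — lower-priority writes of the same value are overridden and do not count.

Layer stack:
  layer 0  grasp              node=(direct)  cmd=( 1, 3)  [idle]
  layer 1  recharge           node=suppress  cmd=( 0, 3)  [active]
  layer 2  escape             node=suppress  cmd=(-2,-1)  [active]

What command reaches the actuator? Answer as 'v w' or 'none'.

-2 -1

layer 0 (grasp) idle — none
layer 1 (recharge) active — suppresses: (0, 3)
layer 2 (escape) active — suppresses: (-2, -1)
→ actuator (-2, -1)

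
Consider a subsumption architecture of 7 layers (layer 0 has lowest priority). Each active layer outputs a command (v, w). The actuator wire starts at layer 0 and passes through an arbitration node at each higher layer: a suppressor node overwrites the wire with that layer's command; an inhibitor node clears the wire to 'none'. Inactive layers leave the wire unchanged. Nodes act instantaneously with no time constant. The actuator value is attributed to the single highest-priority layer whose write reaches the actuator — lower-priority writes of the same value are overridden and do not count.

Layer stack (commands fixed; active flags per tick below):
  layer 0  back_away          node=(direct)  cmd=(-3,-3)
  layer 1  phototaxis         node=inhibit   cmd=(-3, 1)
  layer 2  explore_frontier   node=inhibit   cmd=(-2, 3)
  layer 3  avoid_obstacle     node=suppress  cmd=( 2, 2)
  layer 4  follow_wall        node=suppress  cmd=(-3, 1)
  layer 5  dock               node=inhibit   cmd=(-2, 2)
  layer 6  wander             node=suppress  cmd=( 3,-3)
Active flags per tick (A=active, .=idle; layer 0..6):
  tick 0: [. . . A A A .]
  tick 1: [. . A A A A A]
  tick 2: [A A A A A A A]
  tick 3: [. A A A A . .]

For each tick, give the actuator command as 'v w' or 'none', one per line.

tick 0:
  [0] back_away off; wire := none
  [1] phototaxis off; pass none
  [2] explore_frontier off; pass none
  [3] avoid_obstacle on (suppress); wire := (2, 2)
  [4] follow_wall on (suppress); wire := (-3, 1)
  [5] dock on (inhibit); wire := none
  [6] wander off; pass none
  output none
tick 1:
  [0] back_away off; wire := none
  [1] phototaxis off; pass none
  [2] explore_frontier on (inhibit); wire := none
  [3] avoid_obstacle on (suppress); wire := (2, 2)
  [4] follow_wall on (suppress); wire := (-3, 1)
  [5] dock on (inhibit); wire := none
  [6] wander on (suppress); wire := (3, -3)
  output (3, -3)
tick 2:
  [0] back_away on; wire := (-3, -3)
  [1] phototaxis on (inhibit); wire := none
  [2] explore_frontier on (inhibit); wire := none
  [3] avoid_obstacle on (suppress); wire := (2, 2)
  [4] follow_wall on (suppress); wire := (-3, 1)
  [5] dock on (inhibit); wire := none
  [6] wander on (suppress); wire := (3, -3)
  output (3, -3)
tick 3:
  [0] back_away off; wire := none
  [1] phototaxis on (inhibit); wire := none
  [2] explore_frontier on (inhibit); wire := none
  [3] avoid_obstacle on (suppress); wire := (2, 2)
  [4] follow_wall on (suppress); wire := (-3, 1)
  [5] dock off; pass (-3, 1)
  [6] wander off; pass (-3, 1)
  output (-3, 1)

none
3 -3
3 -3
-3 1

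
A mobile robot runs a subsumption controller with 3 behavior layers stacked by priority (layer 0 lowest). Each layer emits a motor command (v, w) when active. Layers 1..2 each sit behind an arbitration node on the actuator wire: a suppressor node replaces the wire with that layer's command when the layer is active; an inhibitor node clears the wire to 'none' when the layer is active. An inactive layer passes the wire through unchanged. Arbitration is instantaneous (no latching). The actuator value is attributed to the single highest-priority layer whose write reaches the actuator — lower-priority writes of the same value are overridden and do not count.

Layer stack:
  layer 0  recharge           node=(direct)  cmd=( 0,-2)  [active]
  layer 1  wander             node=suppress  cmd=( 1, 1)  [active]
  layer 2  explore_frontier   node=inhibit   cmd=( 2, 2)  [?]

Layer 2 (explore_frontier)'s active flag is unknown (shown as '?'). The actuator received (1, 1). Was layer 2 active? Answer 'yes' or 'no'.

no

If layer 2 is active=yes:
  actuator would be none
If layer 2 is active=no:
  actuator would be (1, 1)
Observed (1, 1), so layer 2 was idle.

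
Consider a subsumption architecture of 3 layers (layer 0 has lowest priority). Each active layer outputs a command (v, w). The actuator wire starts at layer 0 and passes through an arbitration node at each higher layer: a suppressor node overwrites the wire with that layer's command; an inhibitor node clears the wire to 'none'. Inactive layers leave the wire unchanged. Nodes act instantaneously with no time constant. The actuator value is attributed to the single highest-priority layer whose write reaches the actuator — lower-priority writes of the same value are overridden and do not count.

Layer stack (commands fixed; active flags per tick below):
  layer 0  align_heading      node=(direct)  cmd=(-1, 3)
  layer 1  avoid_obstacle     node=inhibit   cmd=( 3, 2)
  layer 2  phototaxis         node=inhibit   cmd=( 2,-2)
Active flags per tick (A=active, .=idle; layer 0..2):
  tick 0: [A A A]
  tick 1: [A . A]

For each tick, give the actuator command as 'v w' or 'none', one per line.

tick 0:
  L0 align_heading: active, feeds wire = (-1, 3)
  L1 avoid_obstacle: active, inhibitor → wire = none
  L2 phototaxis: active, inhibitor → wire = none
  actuator = none
tick 1:
  L0 align_heading: active, feeds wire = (-1, 3)
  L1 avoid_obstacle: idle → wire stays (-1, 3)
  L2 phototaxis: active, inhibitor → wire = none
  actuator = none

none
none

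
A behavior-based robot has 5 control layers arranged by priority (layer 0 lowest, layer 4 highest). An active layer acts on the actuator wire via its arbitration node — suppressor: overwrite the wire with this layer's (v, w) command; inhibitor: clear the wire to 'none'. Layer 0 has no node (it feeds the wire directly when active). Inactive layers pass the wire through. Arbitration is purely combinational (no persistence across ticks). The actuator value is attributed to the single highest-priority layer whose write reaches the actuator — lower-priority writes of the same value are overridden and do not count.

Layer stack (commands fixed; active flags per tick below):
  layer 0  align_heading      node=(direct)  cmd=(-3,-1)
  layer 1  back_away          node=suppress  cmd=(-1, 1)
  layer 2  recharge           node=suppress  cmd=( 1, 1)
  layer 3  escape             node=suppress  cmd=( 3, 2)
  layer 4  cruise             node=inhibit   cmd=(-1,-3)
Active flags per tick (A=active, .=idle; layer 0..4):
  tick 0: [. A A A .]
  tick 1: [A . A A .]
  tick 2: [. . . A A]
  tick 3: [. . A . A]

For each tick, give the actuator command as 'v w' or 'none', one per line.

tick 0:
  L0 align_heading: idle → wire = none
  L1 back_away: active, suppressor → wire = (-1, 1)
  L2 recharge: active, suppressor → wire = (1, 1)
  L3 escape: active, suppressor → wire = (3, 2)
  L4 cruise: idle → wire stays (3, 2)
  actuator = (3, 2)
tick 1:
  L0 align_heading: active, feeds wire = (-3, -1)
  L1 back_away: idle → wire stays (-3, -1)
  L2 recharge: active, suppressor → wire = (1, 1)
  L3 escape: active, suppressor → wire = (3, 2)
  L4 cruise: idle → wire stays (3, 2)
  actuator = (3, 2)
tick 2:
  L0 align_heading: idle → wire = none
  L1 back_away: idle → wire stays none
  L2 recharge: idle → wire stays none
  L3 escape: active, suppressor → wire = (3, 2)
  L4 cruise: active, inhibitor → wire = none
  actuator = none
tick 3:
  L0 align_heading: idle → wire = none
  L1 back_away: idle → wire stays none
  L2 recharge: active, suppressor → wire = (1, 1)
  L3 escape: idle → wire stays (1, 1)
  L4 cruise: active, inhibitor → wire = none
  actuator = none

3 2
3 2
none
none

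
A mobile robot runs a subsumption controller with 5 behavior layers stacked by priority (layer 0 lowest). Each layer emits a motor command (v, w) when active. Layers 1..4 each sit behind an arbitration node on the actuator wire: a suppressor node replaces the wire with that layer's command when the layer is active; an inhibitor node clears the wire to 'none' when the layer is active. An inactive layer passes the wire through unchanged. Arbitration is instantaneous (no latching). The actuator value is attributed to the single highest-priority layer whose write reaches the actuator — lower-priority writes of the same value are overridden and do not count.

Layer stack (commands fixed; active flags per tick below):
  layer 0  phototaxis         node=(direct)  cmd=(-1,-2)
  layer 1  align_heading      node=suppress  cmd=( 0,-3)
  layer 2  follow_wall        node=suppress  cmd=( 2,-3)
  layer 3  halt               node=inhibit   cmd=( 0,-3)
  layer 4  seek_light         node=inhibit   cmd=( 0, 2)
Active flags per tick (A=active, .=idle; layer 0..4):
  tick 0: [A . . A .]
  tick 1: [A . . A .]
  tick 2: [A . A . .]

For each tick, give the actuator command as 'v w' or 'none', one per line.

none
none
2 -3

tick 0:
  layer 0 (phototaxis) active — direct: (-1, -2)
  layer 1 (align_heading) idle — unchanged: (-1, -2)
  layer 2 (follow_wall) idle — unchanged: (-1, -2)
  layer 3 (halt) active — inhibits: none
  layer 4 (seek_light) idle — unchanged: none
  → actuator none
tick 1:
  layer 0 (phototaxis) active — direct: (-1, -2)
  layer 1 (align_heading) idle — unchanged: (-1, -2)
  layer 2 (follow_wall) idle — unchanged: (-1, -2)
  layer 3 (halt) active — inhibits: none
  layer 4 (seek_light) idle — unchanged: none
  → actuator none
tick 2:
  layer 0 (phototaxis) active — direct: (-1, -2)
  layer 1 (align_heading) idle — unchanged: (-1, -2)
  layer 2 (follow_wall) active — suppresses: (2, -3)
  layer 3 (halt) idle — unchanged: (2, -3)
  layer 4 (seek_light) idle — unchanged: (2, -3)
  → actuator (2, -3)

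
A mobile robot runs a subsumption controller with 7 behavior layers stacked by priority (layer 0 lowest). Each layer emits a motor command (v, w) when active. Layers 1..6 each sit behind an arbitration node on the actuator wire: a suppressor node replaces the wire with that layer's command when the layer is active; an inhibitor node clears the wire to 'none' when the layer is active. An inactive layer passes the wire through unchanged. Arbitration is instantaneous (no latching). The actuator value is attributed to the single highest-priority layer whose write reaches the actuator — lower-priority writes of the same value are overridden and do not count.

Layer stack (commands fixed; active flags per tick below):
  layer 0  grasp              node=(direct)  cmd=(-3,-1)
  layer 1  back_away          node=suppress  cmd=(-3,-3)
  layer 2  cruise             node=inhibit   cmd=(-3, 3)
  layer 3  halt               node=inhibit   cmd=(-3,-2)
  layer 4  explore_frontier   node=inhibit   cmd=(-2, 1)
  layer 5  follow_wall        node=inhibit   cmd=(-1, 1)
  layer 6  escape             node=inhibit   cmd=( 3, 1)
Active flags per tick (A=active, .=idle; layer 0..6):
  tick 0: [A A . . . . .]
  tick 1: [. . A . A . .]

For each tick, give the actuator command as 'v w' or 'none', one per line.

-3 -3
none

tick 0:
  [0] grasp on; wire := (-3, -1)
  [1] back_away on (suppress); wire := (-3, -3)
  [2] cruise off; pass (-3, -3)
  [3] halt off; pass (-3, -3)
  [4] explore_frontier off; pass (-3, -3)
  [5] follow_wall off; pass (-3, -3)
  [6] escape off; pass (-3, -3)
  output (-3, -3)
tick 1:
  [0] grasp off; wire := none
  [1] back_away off; pass none
  [2] cruise on (inhibit); wire := none
  [3] halt off; pass none
  [4] explore_frontier on (inhibit); wire := none
  [5] follow_wall off; pass none
  [6] escape off; pass none
  output none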